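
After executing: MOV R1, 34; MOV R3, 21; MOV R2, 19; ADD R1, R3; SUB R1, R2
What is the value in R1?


Register state trace:
  MOV R1, 34  → R1 = 34
  MOV R3, 21  → R3 = 21
  MOV R2, 19  → R2 = 19
  ADD R1, R3  → R1 = 34 + 21 = 55
  SUB R1, R2  → R1 = 55 - 19 = 36
Final: R1 = 36

36


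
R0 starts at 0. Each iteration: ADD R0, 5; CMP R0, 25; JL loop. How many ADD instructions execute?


Loop trace (R0 starts at 0, target 25, step 5):
  ADD #1: R0 = 0 + 5 = 5  → 5 < 25, loop
  ADD #2: R0 = 5 + 5 = 10  → 10 < 25, loop
  ADD #3: R0 = 10 + 5 = 15  → 15 < 25, loop
  ADD #4: R0 = 15 + 5 = 20  → 20 < 25, loop
  ADD #5: R0 = 20 + 5 = 25  → 25 >= 25, exit
Total ADD instructions: 5

5


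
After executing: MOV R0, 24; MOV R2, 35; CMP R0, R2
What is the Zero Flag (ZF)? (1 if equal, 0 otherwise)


Register state trace:
  MOV R0, 24  → R0 = 24
  MOV R2, 35  → R2 = 35
  CMP R0, R2  → computes 24 - 35 = -11
  Result is nonzero, so values are not equal
ZF = 0

0


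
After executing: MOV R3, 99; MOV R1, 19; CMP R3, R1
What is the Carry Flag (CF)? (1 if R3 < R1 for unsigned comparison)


Register state trace:
  MOV R3, 99  → R3 = 99
  MOV R1, 19  → R1 = 19
  CMP R3, R1  → unsigned 99 - 19: no borrow
  99 >= 19, so CF = 0
CF = 0

0


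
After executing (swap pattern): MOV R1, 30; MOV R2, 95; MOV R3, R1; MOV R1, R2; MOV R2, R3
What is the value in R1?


Register state trace (swap pattern):
  MOV R1, 30  → R1 = 30
  MOV R2, 95  → R2 = 95
  MOV R3, R1  → R3 = 30  (save R1)
  MOV R1, R2  → R1 = 95  (R1 gets R2's value)
  MOV R2, R3  → R2 = 30  (R2 gets saved value)
Final: R1 = 95

95


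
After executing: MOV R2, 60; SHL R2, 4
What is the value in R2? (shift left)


Register state trace:
  MOV R2, 60  → R2 = 60
  SHL R2, 4  → R2 = 60 << 4 = 60 * 2^4 = 960
Final: R2 = 960

960


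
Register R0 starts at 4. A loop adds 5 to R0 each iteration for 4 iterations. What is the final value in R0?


Starting value: R0 = 4
  Iter 1: R0 = 4 + 5 = 9
  Iter 2: R0 = 9 + 5 = 14
  Iter 3: R0 = 14 + 5 = 19
  Iter 4: R0 = 19 + 5 = 24
Final: R0 = 24

24


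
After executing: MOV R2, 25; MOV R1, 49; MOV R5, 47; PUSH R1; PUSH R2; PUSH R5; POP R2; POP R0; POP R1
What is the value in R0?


Stack trace (top is rightmost):
  MOV R2, 25  → R2 = 25
  MOV R1, 49  → R1 = 49
  MOV R5, 47  → R5 = 47
  PUSH R1  → stack: [49]
  PUSH R2  → stack: [49, 25]
  PUSH R5  → stack: [49, 25, 47]
  POP R2  → R2 = 47, stack: [49, 25]
  POP R0  → R0 = 25, stack: [49]
  POP R1  → R1 = 49, stack: []
Final: R0 = 25

25


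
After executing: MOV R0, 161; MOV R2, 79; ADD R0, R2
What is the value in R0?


Register state trace:
  MOV R0, 161  → R0 = 161
  MOV R2, 79  → R2 = 79
  ADD R0, R2  → R0 = 161 + 79 = 240
Final: R0 = 240

240


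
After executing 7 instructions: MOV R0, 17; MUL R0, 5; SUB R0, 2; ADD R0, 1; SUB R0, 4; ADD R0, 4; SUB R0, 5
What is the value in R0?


Register state trace:
  MOV R0, 17  → R0 = 17
  MUL R0, 5  → R0 = 17 * 5 = 85
  SUB R0, 2  → R0 = 85 - 2 = 83
  ADD R0, 1  → R0 = 83 + 1 = 84
  SUB R0, 4  → R0 = 84 - 4 = 80
  ADD R0, 4  → R0 = 80 + 4 = 84
  SUB R0, 5  → R0 = 84 - 5 = 79
Final: R0 = 79

79


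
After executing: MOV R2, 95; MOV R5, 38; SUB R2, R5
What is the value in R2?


Register state trace:
  MOV R2, 95  → R2 = 95
  MOV R5, 38  → R5 = 38
  SUB R2, R5  → R2 = 95 - 38 = 57
Final: R2 = 57

57


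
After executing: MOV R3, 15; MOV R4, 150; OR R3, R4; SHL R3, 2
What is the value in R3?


Register state trace:
  MOV R3, 15  → R3 = 15 (0b00001111)
  MOV R4, 150  → R4 = 150 (0b10010110)
  OR R3, R4  → R3 = 15 OR 150 = 159 (0b10011111)
  SHL R3, 2  → R3 = 159 << 2 = 636
Final: R3 = 636

636


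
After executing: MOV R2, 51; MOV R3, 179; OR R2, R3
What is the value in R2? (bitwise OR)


Register state trace:
  MOV R2, 51  → R2 = 51 (0b00110011)
  MOV R3, 179  → R3 = 179 (0b10110011)
  OR R2, R3   → R2 = 51 OR 179 = 179 (0b10110011)
Final: R2 = 179

179


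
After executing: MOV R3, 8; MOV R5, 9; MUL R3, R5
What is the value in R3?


Register state trace:
  MOV R3, 8  → R3 = 8
  MOV R5, 9  → R5 = 9
  MUL R3, R5  → R3 = 8 * 9 = 72
Final: R3 = 72

72


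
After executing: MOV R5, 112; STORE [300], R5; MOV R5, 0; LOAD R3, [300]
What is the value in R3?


Register and memory trace:
  MOV R5, 112  → R5 = 112
  STORE [300], R5  → mem[300] = 112
  MOV R5, 0  → R5 = 0
  LOAD R3, [300]  → R3 = mem[300] = 112
Final: R3 = 112

112


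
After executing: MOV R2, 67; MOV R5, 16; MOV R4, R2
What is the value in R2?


Register state trace:
  MOV R2, 67  → R2 = 67
  MOV R5, 16  → R5 = 16
  MOV R4, R2  → R4 = 67
Final: R2 = 67

67


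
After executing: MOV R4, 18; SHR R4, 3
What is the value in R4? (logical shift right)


Register state trace:
  MOV R4, 18  → R4 = 18
  SHR R4, 3  → R4 = 18 >> 3 = 18 // 2^3 = 2
Final: R4 = 2

2


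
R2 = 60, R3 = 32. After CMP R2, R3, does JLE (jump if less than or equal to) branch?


Trace:
  R2 = 60, R3 = 32
  CMP R2, R3  → compares 60 vs 32
  JLE checks: is 60 less than or equal to 32?
  60 > 32, so condition is false
Branch taken: No

No


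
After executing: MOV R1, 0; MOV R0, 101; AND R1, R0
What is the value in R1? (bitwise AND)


Register state trace:
  MOV R1, 0  → R1 = 0 (0b00000000)
  MOV R0, 101  → R0 = 101 (0b01100101)
  AND R1, R0  → R1 = 0 AND 101 = 0 (0b00000000)
Final: R1 = 0

0


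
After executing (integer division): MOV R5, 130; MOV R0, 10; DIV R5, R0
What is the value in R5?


Register state trace:
  MOV R5, 130  → R5 = 130
  MOV R0, 10  → R0 = 10
  DIV R5, R0  → R5 = 130 // 10 = 13
Final: R5 = 13

13


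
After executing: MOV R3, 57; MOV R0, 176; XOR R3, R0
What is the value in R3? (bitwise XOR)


Register state trace:
  MOV R3, 57  → R3 = 57 (0b00111001)
  MOV R0, 176  → R0 = 176 (0b10110000)
  XOR R3, R0  → R3 = 57 XOR 176 = 137 (0b10001001)
Final: R3 = 137

137


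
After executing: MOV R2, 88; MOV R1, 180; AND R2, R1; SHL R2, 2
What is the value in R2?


Register state trace:
  MOV R2, 88  → R2 = 88 (0b01011000)
  MOV R1, 180  → R1 = 180 (0b10110100)
  AND R2, R1  → R2 = 88 AND 180 = 16 (0b00010000)
  SHL R2, 2  → R2 = 16 << 2 = 64
Final: R2 = 64

64


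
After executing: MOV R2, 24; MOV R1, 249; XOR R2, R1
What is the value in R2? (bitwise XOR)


Register state trace:
  MOV R2, 24  → R2 = 24 (0b00011000)
  MOV R1, 249  → R1 = 249 (0b11111001)
  XOR R2, R1  → R2 = 24 XOR 249 = 225 (0b11100001)
Final: R2 = 225

225


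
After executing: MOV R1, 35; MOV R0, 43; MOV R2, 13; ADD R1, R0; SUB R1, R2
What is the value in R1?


Register state trace:
  MOV R1, 35  → R1 = 35
  MOV R0, 43  → R0 = 43
  MOV R2, 13  → R2 = 13
  ADD R1, R0  → R1 = 35 + 43 = 78
  SUB R1, R2  → R1 = 78 - 13 = 65
Final: R1 = 65

65


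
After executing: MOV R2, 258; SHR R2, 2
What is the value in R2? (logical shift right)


Register state trace:
  MOV R2, 258  → R2 = 258
  SHR R2, 2  → R2 = 258 >> 2 = 258 // 2^2 = 64
Final: R2 = 64

64


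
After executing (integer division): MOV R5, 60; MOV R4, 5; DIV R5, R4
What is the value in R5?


Register state trace:
  MOV R5, 60  → R5 = 60
  MOV R4, 5  → R4 = 5
  DIV R5, R4  → R5 = 60 // 5 = 12
Final: R5 = 12

12


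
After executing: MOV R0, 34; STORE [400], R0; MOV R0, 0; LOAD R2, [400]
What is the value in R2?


Register and memory trace:
  MOV R0, 34  → R0 = 34
  STORE [400], R0  → mem[400] = 34
  MOV R0, 0  → R0 = 0
  LOAD R2, [400]  → R2 = mem[400] = 34
Final: R2 = 34

34


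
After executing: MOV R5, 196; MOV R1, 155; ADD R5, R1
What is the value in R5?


Register state trace:
  MOV R5, 196  → R5 = 196
  MOV R1, 155  → R1 = 155
  ADD R5, R1  → R5 = 196 + 155 = 351
Final: R5 = 351

351


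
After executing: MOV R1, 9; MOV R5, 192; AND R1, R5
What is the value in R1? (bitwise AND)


Register state trace:
  MOV R1, 9  → R1 = 9 (0b00001001)
  MOV R5, 192  → R5 = 192 (0b11000000)
  AND R1, R5  → R1 = 9 AND 192 = 0 (0b00000000)
Final: R1 = 0

0


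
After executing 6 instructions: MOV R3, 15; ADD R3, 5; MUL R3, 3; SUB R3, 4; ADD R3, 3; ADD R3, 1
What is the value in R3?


Register state trace:
  MOV R3, 15  → R3 = 15
  ADD R3, 5  → R3 = 15 + 5 = 20
  MUL R3, 3  → R3 = 20 * 3 = 60
  SUB R3, 4  → R3 = 60 - 4 = 56
  ADD R3, 3  → R3 = 56 + 3 = 59
  ADD R3, 1  → R3 = 59 + 1 = 60
Final: R3 = 60

60


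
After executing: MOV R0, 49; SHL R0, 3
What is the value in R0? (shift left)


Register state trace:
  MOV R0, 49  → R0 = 49
  SHL R0, 3  → R0 = 49 << 3 = 49 * 2^3 = 392
Final: R0 = 392

392


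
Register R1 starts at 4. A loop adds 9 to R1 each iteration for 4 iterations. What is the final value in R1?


Starting value: R1 = 4
  Iter 1: R1 = 4 + 9 = 13
  Iter 2: R1 = 13 + 9 = 22
  Iter 3: R1 = 22 + 9 = 31
  Iter 4: R1 = 31 + 9 = 40
Final: R1 = 40

40


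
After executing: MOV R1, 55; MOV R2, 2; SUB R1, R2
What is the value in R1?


Register state trace:
  MOV R1, 55  → R1 = 55
  MOV R2, 2  → R2 = 2
  SUB R1, R2  → R1 = 55 - 2 = 53
Final: R1 = 53

53


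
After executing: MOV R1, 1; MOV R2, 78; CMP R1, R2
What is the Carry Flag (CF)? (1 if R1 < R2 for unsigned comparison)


Register state trace:
  MOV R1, 1  → R1 = 1
  MOV R2, 78  → R2 = 78
  CMP R1, R2  → unsigned 1 - 78: borrow occurs
  1 < 78, so CF = 1
CF = 1

1


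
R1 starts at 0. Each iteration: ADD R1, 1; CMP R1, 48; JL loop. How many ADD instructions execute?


Loop trace (R1 starts at 0, target 48, step 1):
  ADD #1: R1 = 0 + 1 = 1  → 1 < 48, loop
  ADD #2: R1 = 1 + 1 = 2  → 2 < 48, loop
  ADD #3: R1 = 2 + 1 = 3  → 3 < 48, loop
  ADD #4: R1 = 3 + 1 = 4  → 4 < 48, loop
  ADD #5: R1 = 4 + 1 = 5  → 5 < 48, loop
  ADD #6: R1 = 5 + 1 = 6  → 6 < 48, loop
  ADD #7: R1 = 6 + 1 = 7  → 7 < 48, loop
  ADD #8: R1 = 7 + 1 = 8  → 8 < 48, loop
  ADD #9: R1 = 8 + 1 = 9  → 9 < 48, loop
  ADD #10: R1 = 9 + 1 = 10  → 10 < 48, loop
  ADD #11: R1 = 10 + 1 = 11  → 11 < 48, loop
  ADD #12: R1 = 11 + 1 = 12  → 12 < 48, loop
  ADD #13: R1 = 12 + 1 = 13  → 13 < 48, loop
  ADD #14: R1 = 13 + 1 = 14  → 14 < 48, loop
  ADD #15: R1 = 14 + 1 = 15  → 15 < 48, loop
  ADD #16: R1 = 15 + 1 = 16  → 16 < 48, loop
  ADD #17: R1 = 16 + 1 = 17  → 17 < 48, loop
  ADD #18: R1 = 17 + 1 = 18  → 18 < 48, loop
  ADD #19: R1 = 18 + 1 = 19  → 19 < 48, loop
  ADD #20: R1 = 19 + 1 = 20  → 20 < 48, loop
  ADD #21: R1 = 20 + 1 = 21  → 21 < 48, loop
  ADD #22: R1 = 21 + 1 = 22  → 22 < 48, loop
  ADD #23: R1 = 22 + 1 = 23  → 23 < 48, loop
  ADD #24: R1 = 23 + 1 = 24  → 24 < 48, loop
  ADD #25: R1 = 24 + 1 = 25  → 25 < 48, loop
  ADD #26: R1 = 25 + 1 = 26  → 26 < 48, loop
  ADD #27: R1 = 26 + 1 = 27  → 27 < 48, loop
  ADD #28: R1 = 27 + 1 = 28  → 28 < 48, loop
  ADD #29: R1 = 28 + 1 = 29  → 29 < 48, loop
  ADD #30: R1 = 29 + 1 = 30  → 30 < 48, loop
  ADD #31: R1 = 30 + 1 = 31  → 31 < 48, loop
  ADD #32: R1 = 31 + 1 = 32  → 32 < 48, loop
  ADD #33: R1 = 32 + 1 = 33  → 33 < 48, loop
  ADD #34: R1 = 33 + 1 = 34  → 34 < 48, loop
  ADD #35: R1 = 34 + 1 = 35  → 35 < 48, loop
  ADD #36: R1 = 35 + 1 = 36  → 36 < 48, loop
  ADD #37: R1 = 36 + 1 = 37  → 37 < 48, loop
  ADD #38: R1 = 37 + 1 = 38  → 38 < 48, loop
  ADD #39: R1 = 38 + 1 = 39  → 39 < 48, loop
  ADD #40: R1 = 39 + 1 = 40  → 40 < 48, loop
  ADD #41: R1 = 40 + 1 = 41  → 41 < 48, loop
  ADD #42: R1 = 41 + 1 = 42  → 42 < 48, loop
  ADD #43: R1 = 42 + 1 = 43  → 43 < 48, loop
  ADD #44: R1 = 43 + 1 = 44  → 44 < 48, loop
  ADD #45: R1 = 44 + 1 = 45  → 45 < 48, loop
  ADD #46: R1 = 45 + 1 = 46  → 46 < 48, loop
  ADD #47: R1 = 46 + 1 = 47  → 47 < 48, loop
  ADD #48: R1 = 47 + 1 = 48  → 48 >= 48, exit
Total ADD instructions: 48

48


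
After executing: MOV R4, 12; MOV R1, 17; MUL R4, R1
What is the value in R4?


Register state trace:
  MOV R4, 12  → R4 = 12
  MOV R1, 17  → R1 = 17
  MUL R4, R1  → R4 = 12 * 17 = 204
Final: R4 = 204

204


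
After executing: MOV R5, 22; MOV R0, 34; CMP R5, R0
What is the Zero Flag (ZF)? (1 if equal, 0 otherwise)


Register state trace:
  MOV R5, 22  → R5 = 22
  MOV R0, 34  → R0 = 34
  CMP R5, R0  → computes 22 - 34 = -12
  Result is nonzero, so values are not equal
ZF = 0

0


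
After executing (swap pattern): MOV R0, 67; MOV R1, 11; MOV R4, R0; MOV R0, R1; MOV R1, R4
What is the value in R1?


Register state trace (swap pattern):
  MOV R0, 67  → R0 = 67
  MOV R1, 11  → R1 = 11
  MOV R4, R0  → R4 = 67  (save R0)
  MOV R0, R1  → R0 = 11  (R0 gets R1's value)
  MOV R1, R4  → R1 = 67  (R1 gets saved value)
Final: R1 = 67

67


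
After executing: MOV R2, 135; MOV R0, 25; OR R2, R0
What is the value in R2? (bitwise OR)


Register state trace:
  MOV R2, 135  → R2 = 135 (0b10000111)
  MOV R0, 25  → R0 = 25 (0b00011001)
  OR R2, R0   → R2 = 135 OR 25 = 159 (0b10011111)
Final: R2 = 159

159


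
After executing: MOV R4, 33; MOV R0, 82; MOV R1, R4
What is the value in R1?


Register state trace:
  MOV R4, 33  → R4 = 33
  MOV R0, 82  → R0 = 82
  MOV R1, R4  → R1 = 33
Final: R1 = 33

33


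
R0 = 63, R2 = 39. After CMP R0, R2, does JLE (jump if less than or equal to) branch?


Trace:
  R0 = 63, R2 = 39
  CMP R0, R2  → compares 63 vs 39
  JLE checks: is 63 less than or equal to 39?
  63 > 39, so condition is false
Branch taken: No

No


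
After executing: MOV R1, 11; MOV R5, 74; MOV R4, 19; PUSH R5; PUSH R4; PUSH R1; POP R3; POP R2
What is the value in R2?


Stack trace (top is rightmost):
  MOV R1, 11  → R1 = 11
  MOV R5, 74  → R5 = 74
  MOV R4, 19  → R4 = 19
  PUSH R5  → stack: [74]
  PUSH R4  → stack: [74, 19]
  PUSH R1  → stack: [74, 19, 11]
  POP R3  → R3 = 11, stack: [74, 19]
  POP R2  → R2 = 19, stack: [74]
Final: R2 = 19

19


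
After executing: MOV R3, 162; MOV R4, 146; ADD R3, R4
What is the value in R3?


Register state trace:
  MOV R3, 162  → R3 = 162
  MOV R4, 146  → R4 = 146
  ADD R3, R4  → R3 = 162 + 146 = 308
Final: R3 = 308

308


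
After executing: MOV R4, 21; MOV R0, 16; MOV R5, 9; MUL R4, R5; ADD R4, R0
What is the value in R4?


Register state trace:
  MOV R4, 21  → R4 = 21
  MOV R0, 16  → R0 = 16
  MOV R5, 9  → R5 = 9
  MUL R4, R5  → R4 = 21 * 9 = 189
  ADD R4, R0  → R4 = 189 + 16 = 205
Final: R4 = 205

205


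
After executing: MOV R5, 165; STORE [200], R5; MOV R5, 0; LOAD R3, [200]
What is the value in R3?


Register and memory trace:
  MOV R5, 165  → R5 = 165
  STORE [200], R5  → mem[200] = 165
  MOV R5, 0  → R5 = 0
  LOAD R3, [200]  → R3 = mem[200] = 165
Final: R3 = 165

165


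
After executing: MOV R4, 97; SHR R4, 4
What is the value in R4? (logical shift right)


Register state trace:
  MOV R4, 97  → R4 = 97
  SHR R4, 4  → R4 = 97 >> 4 = 97 // 2^4 = 6
Final: R4 = 6

6


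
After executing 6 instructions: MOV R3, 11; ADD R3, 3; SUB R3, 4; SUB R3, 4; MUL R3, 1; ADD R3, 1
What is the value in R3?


Register state trace:
  MOV R3, 11  → R3 = 11
  ADD R3, 3  → R3 = 11 + 3 = 14
  SUB R3, 4  → R3 = 14 - 4 = 10
  SUB R3, 4  → R3 = 10 - 4 = 6
  MUL R3, 1  → R3 = 6 * 1 = 6
  ADD R3, 1  → R3 = 6 + 1 = 7
Final: R3 = 7

7


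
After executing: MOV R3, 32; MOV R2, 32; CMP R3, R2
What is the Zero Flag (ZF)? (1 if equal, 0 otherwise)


Register state trace:
  MOV R3, 32  → R3 = 32
  MOV R2, 32  → R2 = 32
  CMP R3, R2  → computes 32 - 32 = 0
  Result is zero, so values are equal
ZF = 1

1


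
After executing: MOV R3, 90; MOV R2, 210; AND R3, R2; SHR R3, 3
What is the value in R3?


Register state trace:
  MOV R3, 90  → R3 = 90 (0b01011010)
  MOV R2, 210  → R2 = 210 (0b11010010)
  AND R3, R2  → R3 = 90 AND 210 = 82 (0b01010010)
  SHR R3, 3  → R3 = 82 >> 3 = 10
Final: R3 = 10

10


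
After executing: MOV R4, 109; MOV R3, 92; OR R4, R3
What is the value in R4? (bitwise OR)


Register state trace:
  MOV R4, 109  → R4 = 109 (0b01101101)
  MOV R3, 92  → R3 = 92 (0b01011100)
  OR R4, R3   → R4 = 109 OR 92 = 125 (0b01111101)
Final: R4 = 125

125


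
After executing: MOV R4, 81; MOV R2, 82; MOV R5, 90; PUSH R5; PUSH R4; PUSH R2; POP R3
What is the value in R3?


Stack trace (top is rightmost):
  MOV R4, 81  → R4 = 81
  MOV R2, 82  → R2 = 82
  MOV R5, 90  → R5 = 90
  PUSH R5  → stack: [90]
  PUSH R4  → stack: [90, 81]
  PUSH R2  → stack: [90, 81, 82]
  POP R3  → R3 = 82, stack: [90, 81]
Final: R3 = 82

82


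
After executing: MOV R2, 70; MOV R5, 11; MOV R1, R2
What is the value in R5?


Register state trace:
  MOV R2, 70  → R2 = 70
  MOV R5, 11  → R5 = 11
  MOV R1, R2  → R1 = 70
Final: R5 = 11

11


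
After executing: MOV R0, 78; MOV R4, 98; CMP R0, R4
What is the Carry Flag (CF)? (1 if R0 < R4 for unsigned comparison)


Register state trace:
  MOV R0, 78  → R0 = 78
  MOV R4, 98  → R4 = 98
  CMP R0, R4  → unsigned 78 - 98: borrow occurs
  78 < 98, so CF = 1
CF = 1

1


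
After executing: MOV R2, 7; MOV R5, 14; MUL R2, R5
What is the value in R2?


Register state trace:
  MOV R2, 7  → R2 = 7
  MOV R5, 14  → R5 = 14
  MUL R2, R5  → R2 = 7 * 14 = 98
Final: R2 = 98

98


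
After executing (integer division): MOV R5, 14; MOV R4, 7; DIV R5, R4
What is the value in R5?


Register state trace:
  MOV R5, 14  → R5 = 14
  MOV R4, 7  → R4 = 7
  DIV R5, R4  → R5 = 14 // 7 = 2
Final: R5 = 2

2


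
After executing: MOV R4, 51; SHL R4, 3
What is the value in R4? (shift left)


Register state trace:
  MOV R4, 51  → R4 = 51
  SHL R4, 3  → R4 = 51 << 3 = 51 * 2^3 = 408
Final: R4 = 408

408


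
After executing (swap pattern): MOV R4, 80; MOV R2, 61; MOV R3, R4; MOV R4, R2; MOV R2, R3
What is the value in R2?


Register state trace (swap pattern):
  MOV R4, 80  → R4 = 80
  MOV R2, 61  → R2 = 61
  MOV R3, R4  → R3 = 80  (save R4)
  MOV R4, R2  → R4 = 61  (R4 gets R2's value)
  MOV R2, R3  → R2 = 80  (R2 gets saved value)
Final: R2 = 80

80


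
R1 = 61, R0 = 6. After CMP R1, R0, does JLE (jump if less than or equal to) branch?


Trace:
  R1 = 61, R0 = 6
  CMP R1, R0  → compares 61 vs 6
  JLE checks: is 61 less than or equal to 6?
  61 > 6, so condition is false
Branch taken: No

No


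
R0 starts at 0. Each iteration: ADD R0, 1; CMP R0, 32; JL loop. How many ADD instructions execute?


Loop trace (R0 starts at 0, target 32, step 1):
  ADD #1: R0 = 0 + 1 = 1  → 1 < 32, loop
  ADD #2: R0 = 1 + 1 = 2  → 2 < 32, loop
  ADD #3: R0 = 2 + 1 = 3  → 3 < 32, loop
  ADD #4: R0 = 3 + 1 = 4  → 4 < 32, loop
  ADD #5: R0 = 4 + 1 = 5  → 5 < 32, loop
  ADD #6: R0 = 5 + 1 = 6  → 6 < 32, loop
  ADD #7: R0 = 6 + 1 = 7  → 7 < 32, loop
  ADD #8: R0 = 7 + 1 = 8  → 8 < 32, loop
  ADD #9: R0 = 8 + 1 = 9  → 9 < 32, loop
  ADD #10: R0 = 9 + 1 = 10  → 10 < 32, loop
  ADD #11: R0 = 10 + 1 = 11  → 11 < 32, loop
  ADD #12: R0 = 11 + 1 = 12  → 12 < 32, loop
  ADD #13: R0 = 12 + 1 = 13  → 13 < 32, loop
  ADD #14: R0 = 13 + 1 = 14  → 14 < 32, loop
  ADD #15: R0 = 14 + 1 = 15  → 15 < 32, loop
  ADD #16: R0 = 15 + 1 = 16  → 16 < 32, loop
  ADD #17: R0 = 16 + 1 = 17  → 17 < 32, loop
  ADD #18: R0 = 17 + 1 = 18  → 18 < 32, loop
  ADD #19: R0 = 18 + 1 = 19  → 19 < 32, loop
  ADD #20: R0 = 19 + 1 = 20  → 20 < 32, loop
  ADD #21: R0 = 20 + 1 = 21  → 21 < 32, loop
  ADD #22: R0 = 21 + 1 = 22  → 22 < 32, loop
  ADD #23: R0 = 22 + 1 = 23  → 23 < 32, loop
  ADD #24: R0 = 23 + 1 = 24  → 24 < 32, loop
  ADD #25: R0 = 24 + 1 = 25  → 25 < 32, loop
  ADD #26: R0 = 25 + 1 = 26  → 26 < 32, loop
  ADD #27: R0 = 26 + 1 = 27  → 27 < 32, loop
  ADD #28: R0 = 27 + 1 = 28  → 28 < 32, loop
  ADD #29: R0 = 28 + 1 = 29  → 29 < 32, loop
  ADD #30: R0 = 29 + 1 = 30  → 30 < 32, loop
  ADD #31: R0 = 30 + 1 = 31  → 31 < 32, loop
  ADD #32: R0 = 31 + 1 = 32  → 32 >= 32, exit
Total ADD instructions: 32

32


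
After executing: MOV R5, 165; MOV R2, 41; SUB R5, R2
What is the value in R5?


Register state trace:
  MOV R5, 165  → R5 = 165
  MOV R2, 41  → R2 = 41
  SUB R5, R2  → R5 = 165 - 41 = 124
Final: R5 = 124

124


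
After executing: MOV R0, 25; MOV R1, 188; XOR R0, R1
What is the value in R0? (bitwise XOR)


Register state trace:
  MOV R0, 25  → R0 = 25 (0b00011001)
  MOV R1, 188  → R1 = 188 (0b10111100)
  XOR R0, R1  → R0 = 25 XOR 188 = 165 (0b10100101)
Final: R0 = 165

165


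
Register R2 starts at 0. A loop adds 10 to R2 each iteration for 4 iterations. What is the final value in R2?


Starting value: R2 = 0
  Iter 1: R2 = 0 + 10 = 10
  Iter 2: R2 = 10 + 10 = 20
  Iter 3: R2 = 20 + 10 = 30
  Iter 4: R2 = 30 + 10 = 40
Final: R2 = 40

40


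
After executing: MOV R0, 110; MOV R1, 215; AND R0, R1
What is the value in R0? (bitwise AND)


Register state trace:
  MOV R0, 110  → R0 = 110 (0b01101110)
  MOV R1, 215  → R1 = 215 (0b11010111)
  AND R0, R1  → R0 = 110 AND 215 = 70 (0b01000110)
Final: R0 = 70

70


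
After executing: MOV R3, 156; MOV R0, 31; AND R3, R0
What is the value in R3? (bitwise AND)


Register state trace:
  MOV R3, 156  → R3 = 156 (0b10011100)
  MOV R0, 31  → R0 = 31 (0b00011111)
  AND R3, R0  → R3 = 156 AND 31 = 28 (0b00011100)
Final: R3 = 28

28


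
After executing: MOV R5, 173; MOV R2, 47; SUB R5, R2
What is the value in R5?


Register state trace:
  MOV R5, 173  → R5 = 173
  MOV R2, 47  → R2 = 47
  SUB R5, R2  → R5 = 173 - 47 = 126
Final: R5 = 126

126


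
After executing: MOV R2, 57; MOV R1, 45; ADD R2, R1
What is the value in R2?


Register state trace:
  MOV R2, 57  → R2 = 57
  MOV R1, 45  → R1 = 45
  ADD R2, R1  → R2 = 57 + 45 = 102
Final: R2 = 102

102


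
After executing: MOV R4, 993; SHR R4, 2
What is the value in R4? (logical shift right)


Register state trace:
  MOV R4, 993  → R4 = 993
  SHR R4, 2  → R4 = 993 >> 2 = 993 // 2^2 = 248
Final: R4 = 248

248


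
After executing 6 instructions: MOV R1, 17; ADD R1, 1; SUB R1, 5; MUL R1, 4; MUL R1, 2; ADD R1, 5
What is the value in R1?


Register state trace:
  MOV R1, 17  → R1 = 17
  ADD R1, 1  → R1 = 17 + 1 = 18
  SUB R1, 5  → R1 = 18 - 5 = 13
  MUL R1, 4  → R1 = 13 * 4 = 52
  MUL R1, 2  → R1 = 52 * 2 = 104
  ADD R1, 5  → R1 = 104 + 5 = 109
Final: R1 = 109

109


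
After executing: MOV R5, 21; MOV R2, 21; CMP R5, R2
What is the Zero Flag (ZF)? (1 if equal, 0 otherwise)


Register state trace:
  MOV R5, 21  → R5 = 21
  MOV R2, 21  → R2 = 21
  CMP R5, R2  → computes 21 - 21 = 0
  Result is zero, so values are equal
ZF = 1

1


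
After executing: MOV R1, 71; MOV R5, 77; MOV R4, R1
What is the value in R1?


Register state trace:
  MOV R1, 71  → R1 = 71
  MOV R5, 77  → R5 = 77
  MOV R4, R1  → R4 = 71
Final: R1 = 71

71


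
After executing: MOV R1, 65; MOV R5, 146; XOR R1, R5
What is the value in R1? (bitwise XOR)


Register state trace:
  MOV R1, 65  → R1 = 65 (0b01000001)
  MOV R5, 146  → R5 = 146 (0b10010010)
  XOR R1, R5  → R1 = 65 XOR 146 = 211 (0b11010011)
Final: R1 = 211

211


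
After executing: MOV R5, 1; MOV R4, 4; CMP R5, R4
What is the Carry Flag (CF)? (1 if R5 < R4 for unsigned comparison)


Register state trace:
  MOV R5, 1  → R5 = 1
  MOV R4, 4  → R4 = 4
  CMP R5, R4  → unsigned 1 - 4: borrow occurs
  1 < 4, so CF = 1
CF = 1

1


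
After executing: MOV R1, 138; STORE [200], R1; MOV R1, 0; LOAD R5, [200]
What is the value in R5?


Register and memory trace:
  MOV R1, 138  → R1 = 138
  STORE [200], R1  → mem[200] = 138
  MOV R1, 0  → R1 = 0
  LOAD R5, [200]  → R5 = mem[200] = 138
Final: R5 = 138

138


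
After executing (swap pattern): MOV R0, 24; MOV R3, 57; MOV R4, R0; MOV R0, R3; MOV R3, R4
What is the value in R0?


Register state trace (swap pattern):
  MOV R0, 24  → R0 = 24
  MOV R3, 57  → R3 = 57
  MOV R4, R0  → R4 = 24  (save R0)
  MOV R0, R3  → R0 = 57  (R0 gets R3's value)
  MOV R3, R4  → R3 = 24  (R3 gets saved value)
Final: R0 = 57

57


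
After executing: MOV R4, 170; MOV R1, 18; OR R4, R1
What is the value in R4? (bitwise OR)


Register state trace:
  MOV R4, 170  → R4 = 170 (0b10101010)
  MOV R1, 18  → R1 = 18 (0b00010010)
  OR R4, R1   → R4 = 170 OR 18 = 186 (0b10111010)
Final: R4 = 186

186


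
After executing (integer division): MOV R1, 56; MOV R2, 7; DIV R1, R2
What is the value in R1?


Register state trace:
  MOV R1, 56  → R1 = 56
  MOV R2, 7  → R2 = 7
  DIV R1, R2  → R1 = 56 // 7 = 8
Final: R1 = 8

8


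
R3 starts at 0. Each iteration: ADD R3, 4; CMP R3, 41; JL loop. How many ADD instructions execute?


Loop trace (R3 starts at 0, target 41, step 4):
  ADD #1: R3 = 0 + 4 = 4  → 4 < 41, loop
  ADD #2: R3 = 4 + 4 = 8  → 8 < 41, loop
  ADD #3: R3 = 8 + 4 = 12  → 12 < 41, loop
  ADD #4: R3 = 12 + 4 = 16  → 16 < 41, loop
  ADD #5: R3 = 16 + 4 = 20  → 20 < 41, loop
  ADD #6: R3 = 20 + 4 = 24  → 24 < 41, loop
  ADD #7: R3 = 24 + 4 = 28  → 28 < 41, loop
  ADD #8: R3 = 28 + 4 = 32  → 32 < 41, loop
  ADD #9: R3 = 32 + 4 = 36  → 36 < 41, loop
  ADD #10: R3 = 36 + 4 = 40  → 40 < 41, loop
  ADD #11: R3 = 40 + 4 = 44  → 44 >= 41, exit
Total ADD instructions: 11

11


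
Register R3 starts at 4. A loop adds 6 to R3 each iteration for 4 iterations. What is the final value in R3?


Starting value: R3 = 4
  Iter 1: R3 = 4 + 6 = 10
  Iter 2: R3 = 10 + 6 = 16
  Iter 3: R3 = 16 + 6 = 22
  Iter 4: R3 = 22 + 6 = 28
Final: R3 = 28

28


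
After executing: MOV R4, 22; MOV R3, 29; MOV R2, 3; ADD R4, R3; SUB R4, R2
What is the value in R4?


Register state trace:
  MOV R4, 22  → R4 = 22
  MOV R3, 29  → R3 = 29
  MOV R2, 3  → R2 = 3
  ADD R4, R3  → R4 = 22 + 29 = 51
  SUB R4, R2  → R4 = 51 - 3 = 48
Final: R4 = 48

48


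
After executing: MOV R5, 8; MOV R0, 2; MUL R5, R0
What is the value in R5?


Register state trace:
  MOV R5, 8  → R5 = 8
  MOV R0, 2  → R0 = 2
  MUL R5, R0  → R5 = 8 * 2 = 16
Final: R5 = 16

16


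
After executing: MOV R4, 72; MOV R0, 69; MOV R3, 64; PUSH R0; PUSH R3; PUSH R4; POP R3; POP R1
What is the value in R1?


Stack trace (top is rightmost):
  MOV R4, 72  → R4 = 72
  MOV R0, 69  → R0 = 69
  MOV R3, 64  → R3 = 64
  PUSH R0  → stack: [69]
  PUSH R3  → stack: [69, 64]
  PUSH R4  → stack: [69, 64, 72]
  POP R3  → R3 = 72, stack: [69, 64]
  POP R1  → R1 = 64, stack: [69]
Final: R1 = 64

64


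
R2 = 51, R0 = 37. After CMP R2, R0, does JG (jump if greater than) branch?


Trace:
  R2 = 51, R0 = 37
  CMP R2, R0  → compares 51 vs 37
  JG checks: is 51 greater than 37?
  51 > 37, so condition is true
Branch taken: Yes

Yes


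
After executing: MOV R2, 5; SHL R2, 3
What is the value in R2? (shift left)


Register state trace:
  MOV R2, 5  → R2 = 5
  SHL R2, 3  → R2 = 5 << 3 = 5 * 2^3 = 40
Final: R2 = 40

40


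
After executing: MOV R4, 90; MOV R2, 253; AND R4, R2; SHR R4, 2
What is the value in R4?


Register state trace:
  MOV R4, 90  → R4 = 90 (0b01011010)
  MOV R2, 253  → R2 = 253 (0b11111101)
  AND R4, R2  → R4 = 90 AND 253 = 88 (0b01011000)
  SHR R4, 2  → R4 = 88 >> 2 = 22
Final: R4 = 22

22


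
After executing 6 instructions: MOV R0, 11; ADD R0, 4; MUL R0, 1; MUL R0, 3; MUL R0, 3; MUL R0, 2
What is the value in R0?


Register state trace:
  MOV R0, 11  → R0 = 11
  ADD R0, 4  → R0 = 11 + 4 = 15
  MUL R0, 1  → R0 = 15 * 1 = 15
  MUL R0, 3  → R0 = 15 * 3 = 45
  MUL R0, 3  → R0 = 45 * 3 = 135
  MUL R0, 2  → R0 = 135 * 2 = 270
Final: R0 = 270

270


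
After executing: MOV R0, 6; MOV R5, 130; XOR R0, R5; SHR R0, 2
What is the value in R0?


Register state trace:
  MOV R0, 6  → R0 = 6 (0b00000110)
  MOV R5, 130  → R5 = 130 (0b10000010)
  XOR R0, R5  → R0 = 6 XOR 130 = 132 (0b10000100)
  SHR R0, 2  → R0 = 132 >> 2 = 33
Final: R0 = 33

33


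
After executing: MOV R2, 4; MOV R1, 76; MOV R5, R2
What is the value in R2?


Register state trace:
  MOV R2, 4  → R2 = 4
  MOV R1, 76  → R1 = 76
  MOV R5, R2  → R5 = 4
Final: R2 = 4

4


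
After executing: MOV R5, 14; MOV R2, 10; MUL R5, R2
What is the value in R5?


Register state trace:
  MOV R5, 14  → R5 = 14
  MOV R2, 10  → R2 = 10
  MUL R5, R2  → R5 = 14 * 10 = 140
Final: R5 = 140

140


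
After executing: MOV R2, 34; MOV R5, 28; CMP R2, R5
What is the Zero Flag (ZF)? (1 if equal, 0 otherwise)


Register state trace:
  MOV R2, 34  → R2 = 34
  MOV R5, 28  → R5 = 28
  CMP R2, R5  → computes 34 - 28 = 6
  Result is nonzero, so values are not equal
ZF = 0

0


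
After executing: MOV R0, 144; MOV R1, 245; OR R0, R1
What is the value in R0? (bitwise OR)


Register state trace:
  MOV R0, 144  → R0 = 144 (0b10010000)
  MOV R1, 245  → R1 = 245 (0b11110101)
  OR R0, R1   → R0 = 144 OR 245 = 245 (0b11110101)
Final: R0 = 245

245


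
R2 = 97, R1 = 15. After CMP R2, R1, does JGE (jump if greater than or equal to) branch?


Trace:
  R2 = 97, R1 = 15
  CMP R2, R1  → compares 97 vs 15
  JGE checks: is 97 greater than or equal to 15?
  97 > 15, so condition is true
Branch taken: Yes

Yes


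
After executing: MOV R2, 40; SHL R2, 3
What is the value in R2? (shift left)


Register state trace:
  MOV R2, 40  → R2 = 40
  SHL R2, 3  → R2 = 40 << 3 = 40 * 2^3 = 320
Final: R2 = 320

320


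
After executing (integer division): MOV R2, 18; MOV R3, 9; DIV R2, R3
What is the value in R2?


Register state trace:
  MOV R2, 18  → R2 = 18
  MOV R3, 9  → R3 = 9
  DIV R2, R3  → R2 = 18 // 9 = 2
Final: R2 = 2

2


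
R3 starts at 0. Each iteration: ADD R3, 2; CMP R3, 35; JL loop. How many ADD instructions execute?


Loop trace (R3 starts at 0, target 35, step 2):
  ADD #1: R3 = 0 + 2 = 2  → 2 < 35, loop
  ADD #2: R3 = 2 + 2 = 4  → 4 < 35, loop
  ADD #3: R3 = 4 + 2 = 6  → 6 < 35, loop
  ADD #4: R3 = 6 + 2 = 8  → 8 < 35, loop
  ADD #5: R3 = 8 + 2 = 10  → 10 < 35, loop
  ADD #6: R3 = 10 + 2 = 12  → 12 < 35, loop
  ADD #7: R3 = 12 + 2 = 14  → 14 < 35, loop
  ADD #8: R3 = 14 + 2 = 16  → 16 < 35, loop
  ADD #9: R3 = 16 + 2 = 18  → 18 < 35, loop
  ADD #10: R3 = 18 + 2 = 20  → 20 < 35, loop
  ADD #11: R3 = 20 + 2 = 22  → 22 < 35, loop
  ADD #12: R3 = 22 + 2 = 24  → 24 < 35, loop
  ADD #13: R3 = 24 + 2 = 26  → 26 < 35, loop
  ADD #14: R3 = 26 + 2 = 28  → 28 < 35, loop
  ADD #15: R3 = 28 + 2 = 30  → 30 < 35, loop
  ADD #16: R3 = 30 + 2 = 32  → 32 < 35, loop
  ADD #17: R3 = 32 + 2 = 34  → 34 < 35, loop
  ADD #18: R3 = 34 + 2 = 36  → 36 >= 35, exit
Total ADD instructions: 18

18


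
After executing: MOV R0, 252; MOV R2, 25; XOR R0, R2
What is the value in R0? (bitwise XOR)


Register state trace:
  MOV R0, 252  → R0 = 252 (0b11111100)
  MOV R2, 25  → R2 = 25 (0b00011001)
  XOR R0, R2  → R0 = 252 XOR 25 = 229 (0b11100101)
Final: R0 = 229

229


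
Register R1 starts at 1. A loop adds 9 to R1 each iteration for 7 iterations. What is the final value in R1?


Starting value: R1 = 1
  Iter 1: R1 = 1 + 9 = 10
  Iter 2: R1 = 10 + 9 = 19
  Iter 3: R1 = 19 + 9 = 28
  Iter 4: R1 = 28 + 9 = 37
  Iter 5: R1 = 37 + 9 = 46
  Iter 6: R1 = 46 + 9 = 55
  Iter 7: R1 = 55 + 9 = 64
Final: R1 = 64

64


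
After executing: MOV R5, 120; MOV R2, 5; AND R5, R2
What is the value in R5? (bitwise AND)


Register state trace:
  MOV R5, 120  → R5 = 120 (0b01111000)
  MOV R2, 5  → R2 = 5 (0b00000101)
  AND R5, R2  → R5 = 120 AND 5 = 0 (0b00000000)
Final: R5 = 0

0


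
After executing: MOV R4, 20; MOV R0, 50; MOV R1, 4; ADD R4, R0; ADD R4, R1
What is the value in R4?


Register state trace:
  MOV R4, 20  → R4 = 20
  MOV R0, 50  → R0 = 50
  MOV R1, 4  → R1 = 4
  ADD R4, R0  → R4 = 20 + 50 = 70
  ADD R4, R1  → R4 = 70 + 4 = 74
Final: R4 = 74

74


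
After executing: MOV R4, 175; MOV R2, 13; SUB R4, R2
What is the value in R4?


Register state trace:
  MOV R4, 175  → R4 = 175
  MOV R2, 13  → R2 = 13
  SUB R4, R2  → R4 = 175 - 13 = 162
Final: R4 = 162

162


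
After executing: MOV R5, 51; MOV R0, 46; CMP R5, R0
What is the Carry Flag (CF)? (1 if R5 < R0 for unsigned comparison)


Register state trace:
  MOV R5, 51  → R5 = 51
  MOV R0, 46  → R0 = 46
  CMP R5, R0  → unsigned 51 - 46: no borrow
  51 >= 46, so CF = 0
CF = 0

0


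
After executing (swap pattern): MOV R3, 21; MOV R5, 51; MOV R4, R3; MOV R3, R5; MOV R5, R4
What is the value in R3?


Register state trace (swap pattern):
  MOV R3, 21  → R3 = 21
  MOV R5, 51  → R5 = 51
  MOV R4, R3  → R4 = 21  (save R3)
  MOV R3, R5  → R3 = 51  (R3 gets R5's value)
  MOV R5, R4  → R5 = 21  (R5 gets saved value)
Final: R3 = 51

51


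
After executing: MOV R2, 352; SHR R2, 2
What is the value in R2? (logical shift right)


Register state trace:
  MOV R2, 352  → R2 = 352
  SHR R2, 2  → R2 = 352 >> 2 = 352 // 2^2 = 88
Final: R2 = 88

88


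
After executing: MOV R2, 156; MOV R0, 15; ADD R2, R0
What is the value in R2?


Register state trace:
  MOV R2, 156  → R2 = 156
  MOV R0, 15  → R0 = 15
  ADD R2, R0  → R2 = 156 + 15 = 171
Final: R2 = 171

171


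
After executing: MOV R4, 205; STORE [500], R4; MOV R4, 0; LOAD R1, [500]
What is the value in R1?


Register and memory trace:
  MOV R4, 205  → R4 = 205
  STORE [500], R4  → mem[500] = 205
  MOV R4, 0  → R4 = 0
  LOAD R1, [500]  → R1 = mem[500] = 205
Final: R1 = 205

205


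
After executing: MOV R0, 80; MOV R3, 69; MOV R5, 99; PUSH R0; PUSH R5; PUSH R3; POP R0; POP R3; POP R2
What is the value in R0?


Stack trace (top is rightmost):
  MOV R0, 80  → R0 = 80
  MOV R3, 69  → R3 = 69
  MOV R5, 99  → R5 = 99
  PUSH R0  → stack: [80]
  PUSH R5  → stack: [80, 99]
  PUSH R3  → stack: [80, 99, 69]
  POP R0  → R0 = 69, stack: [80, 99]
  POP R3  → R3 = 99, stack: [80]
  POP R2  → R2 = 80, stack: []
Final: R0 = 69

69


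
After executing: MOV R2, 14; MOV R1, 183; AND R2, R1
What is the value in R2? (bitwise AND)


Register state trace:
  MOV R2, 14  → R2 = 14 (0b00001110)
  MOV R1, 183  → R1 = 183 (0b10110111)
  AND R2, R1  → R2 = 14 AND 183 = 6 (0b00000110)
Final: R2 = 6

6


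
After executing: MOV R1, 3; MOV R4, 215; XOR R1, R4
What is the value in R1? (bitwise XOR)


Register state trace:
  MOV R1, 3  → R1 = 3 (0b00000011)
  MOV R4, 215  → R4 = 215 (0b11010111)
  XOR R1, R4  → R1 = 3 XOR 215 = 212 (0b11010100)
Final: R1 = 212

212


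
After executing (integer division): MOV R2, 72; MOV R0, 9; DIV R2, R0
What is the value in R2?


Register state trace:
  MOV R2, 72  → R2 = 72
  MOV R0, 9  → R0 = 9
  DIV R2, R0  → R2 = 72 // 9 = 8
Final: R2 = 8

8


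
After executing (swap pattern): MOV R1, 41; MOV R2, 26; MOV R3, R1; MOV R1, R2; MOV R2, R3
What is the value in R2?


Register state trace (swap pattern):
  MOV R1, 41  → R1 = 41
  MOV R2, 26  → R2 = 26
  MOV R3, R1  → R3 = 41  (save R1)
  MOV R1, R2  → R1 = 26  (R1 gets R2's value)
  MOV R2, R3  → R2 = 41  (R2 gets saved value)
Final: R2 = 41

41


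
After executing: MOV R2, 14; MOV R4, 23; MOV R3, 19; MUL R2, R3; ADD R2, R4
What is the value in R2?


Register state trace:
  MOV R2, 14  → R2 = 14
  MOV R4, 23  → R4 = 23
  MOV R3, 19  → R3 = 19
  MUL R2, R3  → R2 = 14 * 19 = 266
  ADD R2, R4  → R2 = 266 + 23 = 289
Final: R2 = 289

289


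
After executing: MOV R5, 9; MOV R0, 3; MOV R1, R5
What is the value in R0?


Register state trace:
  MOV R5, 9  → R5 = 9
  MOV R0, 3  → R0 = 3
  MOV R1, R5  → R1 = 9
Final: R0 = 3

3


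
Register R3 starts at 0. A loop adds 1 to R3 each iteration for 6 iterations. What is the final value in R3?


Starting value: R3 = 0
  Iter 1: R3 = 0 + 1 = 1
  Iter 2: R3 = 1 + 1 = 2
  Iter 3: R3 = 2 + 1 = 3
  Iter 4: R3 = 3 + 1 = 4
  Iter 5: R3 = 4 + 1 = 5
  Iter 6: R3 = 5 + 1 = 6
Final: R3 = 6

6


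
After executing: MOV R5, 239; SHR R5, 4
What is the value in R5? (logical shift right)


Register state trace:
  MOV R5, 239  → R5 = 239
  SHR R5, 4  → R5 = 239 >> 4 = 239 // 2^4 = 14
Final: R5 = 14

14


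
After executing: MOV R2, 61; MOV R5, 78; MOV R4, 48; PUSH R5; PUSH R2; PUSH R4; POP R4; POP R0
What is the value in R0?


Stack trace (top is rightmost):
  MOV R2, 61  → R2 = 61
  MOV R5, 78  → R5 = 78
  MOV R4, 48  → R4 = 48
  PUSH R5  → stack: [78]
  PUSH R2  → stack: [78, 61]
  PUSH R4  → stack: [78, 61, 48]
  POP R4  → R4 = 48, stack: [78, 61]
  POP R0  → R0 = 61, stack: [78]
Final: R0 = 61

61


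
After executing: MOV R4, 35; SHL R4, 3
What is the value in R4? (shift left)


Register state trace:
  MOV R4, 35  → R4 = 35
  SHL R4, 3  → R4 = 35 << 3 = 35 * 2^3 = 280
Final: R4 = 280

280


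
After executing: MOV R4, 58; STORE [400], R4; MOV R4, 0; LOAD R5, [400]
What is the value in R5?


Register and memory trace:
  MOV R4, 58  → R4 = 58
  STORE [400], R4  → mem[400] = 58
  MOV R4, 0  → R4 = 0
  LOAD R5, [400]  → R5 = mem[400] = 58
Final: R5 = 58

58


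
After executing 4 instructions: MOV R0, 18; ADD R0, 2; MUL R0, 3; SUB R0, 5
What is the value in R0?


Register state trace:
  MOV R0, 18  → R0 = 18
  ADD R0, 2  → R0 = 18 + 2 = 20
  MUL R0, 3  → R0 = 20 * 3 = 60
  SUB R0, 5  → R0 = 60 - 5 = 55
Final: R0 = 55

55


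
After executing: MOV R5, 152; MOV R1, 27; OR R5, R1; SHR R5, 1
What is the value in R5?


Register state trace:
  MOV R5, 152  → R5 = 152 (0b10011000)
  MOV R1, 27  → R1 = 27 (0b00011011)
  OR R5, R1  → R5 = 152 OR 27 = 155 (0b10011011)
  SHR R5, 1  → R5 = 155 >> 1 = 77
Final: R5 = 77

77


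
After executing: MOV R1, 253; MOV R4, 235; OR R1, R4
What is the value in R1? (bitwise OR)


Register state trace:
  MOV R1, 253  → R1 = 253 (0b11111101)
  MOV R4, 235  → R4 = 235 (0b11101011)
  OR R1, R4   → R1 = 253 OR 235 = 255 (0b11111111)
Final: R1 = 255

255


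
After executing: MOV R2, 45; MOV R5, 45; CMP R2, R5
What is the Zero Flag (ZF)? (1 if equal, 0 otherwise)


Register state trace:
  MOV R2, 45  → R2 = 45
  MOV R5, 45  → R5 = 45
  CMP R2, R5  → computes 45 - 45 = 0
  Result is zero, so values are equal
ZF = 1

1


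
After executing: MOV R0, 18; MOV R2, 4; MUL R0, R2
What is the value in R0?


Register state trace:
  MOV R0, 18  → R0 = 18
  MOV R2, 4  → R2 = 4
  MUL R0, R2  → R0 = 18 * 4 = 72
Final: R0 = 72

72


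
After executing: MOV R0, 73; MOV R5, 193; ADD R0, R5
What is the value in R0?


Register state trace:
  MOV R0, 73  → R0 = 73
  MOV R5, 193  → R5 = 193
  ADD R0, R5  → R0 = 73 + 193 = 266
Final: R0 = 266

266


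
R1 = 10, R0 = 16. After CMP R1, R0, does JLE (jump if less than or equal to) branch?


Trace:
  R1 = 10, R0 = 16
  CMP R1, R0  → compares 10 vs 16
  JLE checks: is 10 less than or equal to 16?
  10 < 16, so condition is true
Branch taken: Yes

Yes


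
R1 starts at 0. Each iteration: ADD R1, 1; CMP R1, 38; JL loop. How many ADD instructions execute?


Loop trace (R1 starts at 0, target 38, step 1):
  ADD #1: R1 = 0 + 1 = 1  → 1 < 38, loop
  ADD #2: R1 = 1 + 1 = 2  → 2 < 38, loop
  ADD #3: R1 = 2 + 1 = 3  → 3 < 38, loop
  ADD #4: R1 = 3 + 1 = 4  → 4 < 38, loop
  ADD #5: R1 = 4 + 1 = 5  → 5 < 38, loop
  ADD #6: R1 = 5 + 1 = 6  → 6 < 38, loop
  ADD #7: R1 = 6 + 1 = 7  → 7 < 38, loop
  ADD #8: R1 = 7 + 1 = 8  → 8 < 38, loop
  ADD #9: R1 = 8 + 1 = 9  → 9 < 38, loop
  ADD #10: R1 = 9 + 1 = 10  → 10 < 38, loop
  ADD #11: R1 = 10 + 1 = 11  → 11 < 38, loop
  ADD #12: R1 = 11 + 1 = 12  → 12 < 38, loop
  ADD #13: R1 = 12 + 1 = 13  → 13 < 38, loop
  ADD #14: R1 = 13 + 1 = 14  → 14 < 38, loop
  ADD #15: R1 = 14 + 1 = 15  → 15 < 38, loop
  ADD #16: R1 = 15 + 1 = 16  → 16 < 38, loop
  ADD #17: R1 = 16 + 1 = 17  → 17 < 38, loop
  ADD #18: R1 = 17 + 1 = 18  → 18 < 38, loop
  ADD #19: R1 = 18 + 1 = 19  → 19 < 38, loop
  ADD #20: R1 = 19 + 1 = 20  → 20 < 38, loop
  ADD #21: R1 = 20 + 1 = 21  → 21 < 38, loop
  ADD #22: R1 = 21 + 1 = 22  → 22 < 38, loop
  ADD #23: R1 = 22 + 1 = 23  → 23 < 38, loop
  ADD #24: R1 = 23 + 1 = 24  → 24 < 38, loop
  ADD #25: R1 = 24 + 1 = 25  → 25 < 38, loop
  ADD #26: R1 = 25 + 1 = 26  → 26 < 38, loop
  ADD #27: R1 = 26 + 1 = 27  → 27 < 38, loop
  ADD #28: R1 = 27 + 1 = 28  → 28 < 38, loop
  ADD #29: R1 = 28 + 1 = 29  → 29 < 38, loop
  ADD #30: R1 = 29 + 1 = 30  → 30 < 38, loop
  ADD #31: R1 = 30 + 1 = 31  → 31 < 38, loop
  ADD #32: R1 = 31 + 1 = 32  → 32 < 38, loop
  ADD #33: R1 = 32 + 1 = 33  → 33 < 38, loop
  ADD #34: R1 = 33 + 1 = 34  → 34 < 38, loop
  ADD #35: R1 = 34 + 1 = 35  → 35 < 38, loop
  ADD #36: R1 = 35 + 1 = 36  → 36 < 38, loop
  ADD #37: R1 = 36 + 1 = 37  → 37 < 38, loop
  ADD #38: R1 = 37 + 1 = 38  → 38 >= 38, exit
Total ADD instructions: 38

38
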